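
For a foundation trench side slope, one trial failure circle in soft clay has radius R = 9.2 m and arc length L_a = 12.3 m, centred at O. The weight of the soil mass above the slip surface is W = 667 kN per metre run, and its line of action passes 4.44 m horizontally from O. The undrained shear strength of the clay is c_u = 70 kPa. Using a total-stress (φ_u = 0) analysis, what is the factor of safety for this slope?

FS = 2.67

Taking moments about the centre O, the resisting moment is provided by the undrained shear strength acting along the arc:
M_R = c_u·L_a·R = 70·12.30·9.2 = 7921.2 kN·m/m
M_D = W·d = 667·4.44 = 2961.5 kN·m/m
FS = M_R / M_D = 7921.2 / 2961.5 = 2.675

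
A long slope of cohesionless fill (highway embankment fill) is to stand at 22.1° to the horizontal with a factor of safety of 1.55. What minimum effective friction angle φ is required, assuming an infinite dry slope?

FS = tanφ/tanβ ⇒ tanφ = FS · tanβ = 1.55 · tan22.1° = 0.6294
φ = arctan(0.6294) = 32.19°

φ = 32.2°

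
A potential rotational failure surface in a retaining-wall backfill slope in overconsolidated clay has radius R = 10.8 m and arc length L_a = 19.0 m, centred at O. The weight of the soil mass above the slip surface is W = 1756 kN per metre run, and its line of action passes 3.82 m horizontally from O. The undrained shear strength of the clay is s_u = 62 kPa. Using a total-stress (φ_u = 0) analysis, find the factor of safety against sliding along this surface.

FS = 1.90

Taking moments about the centre O, the resisting moment is provided by the undrained shear strength acting along the arc:
M_R = s_u·L_a·R = 62·19.00·10.8 = 12722.4 kN·m/m
M_D = W·d = 1756·3.82 = 6707.9 kN·m/m
FS = M_R / M_D = 12722.4 / 6707.9 = 1.897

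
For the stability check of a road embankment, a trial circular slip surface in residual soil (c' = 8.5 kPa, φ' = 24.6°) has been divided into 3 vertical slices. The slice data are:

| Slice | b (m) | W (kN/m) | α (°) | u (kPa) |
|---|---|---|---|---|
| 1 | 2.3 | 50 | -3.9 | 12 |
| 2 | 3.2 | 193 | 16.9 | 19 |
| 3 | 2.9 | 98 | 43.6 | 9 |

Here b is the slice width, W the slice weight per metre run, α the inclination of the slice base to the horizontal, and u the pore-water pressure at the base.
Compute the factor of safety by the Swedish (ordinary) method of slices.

Ordinary method of slices: FS = Σ[c'·Δl_i + (W_i cosα_i − u_i·Δl_i)·tanφ'] / Σ W_i sinα_i, with Δl_i = b_i / cosα_i.
Slice 1: Δl = 2.3/cos(-3.9°) = 2.305 m; N'_1 = 50·cos(-3.9°) − 12·2.305 = 22.2; c'Δl = 19.60; W sinα = -3.4
Slice 2: Δl = 3.2/cos16.9° = 3.344 m; N'_2 = 193·cos16.9° − 19·3.344 = 121.1; c'Δl = 28.43; W sinα = 56.1
Slice 3: Δl = 2.9/cos43.6° = 4.005 m; N'_3 = 98·cos43.6° − 9·4.005 = 34.9; c'Δl = 34.04; W sinα = 67.6
Σc'Δl = 82.1 kN/m; ΣN' = 178.3 kN/m; ΣW sinα = 120.3 kN/m
Resisting = 82.1 + 178.3·tan24.6° = 82.1 + 81.6 = 163.7 kN/m
FS = 163.7 / 120.3 = 1.361

FS = 1.36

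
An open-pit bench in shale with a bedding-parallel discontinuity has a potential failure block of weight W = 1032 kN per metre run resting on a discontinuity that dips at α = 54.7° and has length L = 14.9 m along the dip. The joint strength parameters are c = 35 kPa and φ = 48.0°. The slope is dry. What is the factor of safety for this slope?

FS = 1.41

Resolving the block weight along and normal to the plane and applying the Mohr–Coulomb strength on the joint:
N' = W cosα = 1032·cos54.7° = 596.3 kN/m
Driving force T = W sinα = 1032·sin54.7° = 842.3 kN/m
Resisting force R = c·L + N'·tanφ = 35·14.9 + 596.3·tan48.0° = 521.5 + 662.3 = 1183.8 kN/m
FS = R / T = 1183.8 / 842.3 = 1.406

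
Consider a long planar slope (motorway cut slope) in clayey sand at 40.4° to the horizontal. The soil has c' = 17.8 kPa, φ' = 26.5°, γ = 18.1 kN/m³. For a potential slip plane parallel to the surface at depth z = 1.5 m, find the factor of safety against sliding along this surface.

For an infinite slope with a slip plane parallel to the surface (no pore pressure): FS = [c' + γz cos²β tanφ'] / [γz sinβ cosβ].
γz = 18.1·1.5 = 27.15 kN/m²
Numerator = 17.8 + 27.15·cos²40.4°·tan26.5° = 17.8 + 27.15·0.5799·0.4986 = 25.650 kPa
Denominator = 27.15·sin40.4°·cos40.4° = 27.15·0.6481·0.7615 = 13.400 kPa
FS = 25.650 / 13.400 = 1.914

FS = 1.91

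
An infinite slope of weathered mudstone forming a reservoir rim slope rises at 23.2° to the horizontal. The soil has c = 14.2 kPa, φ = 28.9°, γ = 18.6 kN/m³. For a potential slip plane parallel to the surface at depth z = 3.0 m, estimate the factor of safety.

FS = 1.99

For an infinite slope with a slip plane parallel to the surface (no pore pressure): FS = [c + γz cos²β tanφ] / [γz sinβ cosβ].
γz = 18.6·3.0 = 55.80 kN/m²
Numerator = 14.2 + 55.80·cos²23.2°·tan28.9° = 14.2 + 55.80·0.8448·0.5520 = 40.223 kPa
Denominator = 55.80·sin23.2°·cos23.2° = 55.80·0.3939·0.9191 = 20.204 kPa
FS = 40.223 / 20.204 = 1.991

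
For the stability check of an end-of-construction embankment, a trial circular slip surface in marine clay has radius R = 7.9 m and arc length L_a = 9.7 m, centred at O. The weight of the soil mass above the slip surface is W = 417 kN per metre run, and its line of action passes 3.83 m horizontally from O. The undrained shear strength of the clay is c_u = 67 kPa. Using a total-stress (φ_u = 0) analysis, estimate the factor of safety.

FS = 3.21

Taking moments about the centre O, the resisting moment is provided by the undrained shear strength acting along the arc:
M_R = c_u·L_a·R = 67·9.70·7.9 = 5134.2 kN·m/m
M_D = W·d = 417·3.83 = 1597.1 kN·m/m
FS = M_R / M_D = 5134.2 / 1597.1 = 3.215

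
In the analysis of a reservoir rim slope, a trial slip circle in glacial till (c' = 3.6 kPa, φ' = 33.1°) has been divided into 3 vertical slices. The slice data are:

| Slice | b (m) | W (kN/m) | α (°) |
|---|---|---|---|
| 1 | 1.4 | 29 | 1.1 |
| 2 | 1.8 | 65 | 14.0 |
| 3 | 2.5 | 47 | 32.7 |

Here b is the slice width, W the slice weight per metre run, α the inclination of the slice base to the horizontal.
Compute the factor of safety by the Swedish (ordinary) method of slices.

Ordinary method of slices: FS = Σ[c'·Δl_i + (W_i cosα_i)·tanφ'] / Σ W_i sinα_i, with Δl_i = b_i / cosα_i.
Slice 1: Δl = 1.4/cos1.1° = 1.400 m; N'_1 = 29·cos1.1° = 29.0; c'Δl = 5.04; W sinα = 0.6
Slice 2: Δl = 1.8/cos14.0° = 1.855 m; N'_2 = 65·cos14.0° = 63.1; c'Δl = 6.68; W sinα = 15.7
Slice 3: Δl = 2.5/cos32.7° = 2.971 m; N'_3 = 47·cos32.7° = 39.6; c'Δl = 10.70; W sinα = 25.4
Σc'Δl = 22.4 kN/m; ΣN' = 131.6 kN/m; ΣW sinα = 41.7 kN/m
Resisting = 22.4 + 131.6·tan33.1° = 22.4 + 85.8 = 108.2 kN/m
FS = 108.2 / 41.7 = 2.597

FS = 2.60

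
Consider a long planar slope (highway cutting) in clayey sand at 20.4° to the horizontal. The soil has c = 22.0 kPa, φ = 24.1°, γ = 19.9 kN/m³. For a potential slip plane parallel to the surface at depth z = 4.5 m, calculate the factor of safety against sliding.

FS = 1.95

For an infinite slope with a slip plane parallel to the surface (no pore pressure): FS = [c + γz cos²β tanφ] / [γz sinβ cosβ].
γz = 19.9·4.5 = 89.55 kN/m²
Numerator = 22.0 + 89.55·cos²20.4°·tan24.1° = 22.0 + 89.55·0.8785·0.4473 = 57.191 kPa
Denominator = 89.55·sin20.4°·cos20.4° = 89.55·0.3486·0.9373 = 29.257 kPa
FS = 57.191 / 29.257 = 1.955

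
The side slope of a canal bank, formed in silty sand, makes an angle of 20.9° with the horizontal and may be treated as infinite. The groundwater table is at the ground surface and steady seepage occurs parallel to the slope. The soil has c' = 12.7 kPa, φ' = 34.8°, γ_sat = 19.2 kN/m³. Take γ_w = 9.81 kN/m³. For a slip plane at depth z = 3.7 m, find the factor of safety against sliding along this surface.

FS = 1.43

With seepage parallel to the slope and the water table at the surface, the effective normal stress on the slip plane uses the buoyant unit weight γ' = γ_sat − γ_w while the driving shear stress uses γ_sat:
FS = [c' + γ' z cos²β tanφ'] / [γ_sat z sinβ cosβ]
γ' = 19.2 − 9.81 = 9.39 kN/m³
Numerator = 12.7 + 9.39·3.7·cos²20.9°·tan34.8° = 12.7 + 9.39·3.7·0.8727·0.6950 = 33.774 kPa
Denominator = 19.2·3.7·sin20.9°·cos20.9° = 19.2·3.7·0.3567·0.9342 = 23.675 kPa
FS = 33.774 / 23.675 = 1.427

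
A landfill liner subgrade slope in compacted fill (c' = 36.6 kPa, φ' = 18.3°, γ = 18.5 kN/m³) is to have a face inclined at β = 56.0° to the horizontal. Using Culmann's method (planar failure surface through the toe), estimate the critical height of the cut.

Culmann's analysis gives the critical failure plane at α_cr = (β + φ')/2 = (56.0 + 18.3)/2 = 37.1°, and the critical height
H_c = (4c'/γ) · sinβ cosφ' / [1 − cos(β − φ')]
    = (4·36.6/18.5) · sin56.0°·cos18.3° / [1 − cos(37.7°)]
    = 7.914 · 0.8290·0.9494 / [1 − 0.7912]
    = 7.914 · 0.7871 / 0.2088
    = 29.83 m

H_c = 29.83 m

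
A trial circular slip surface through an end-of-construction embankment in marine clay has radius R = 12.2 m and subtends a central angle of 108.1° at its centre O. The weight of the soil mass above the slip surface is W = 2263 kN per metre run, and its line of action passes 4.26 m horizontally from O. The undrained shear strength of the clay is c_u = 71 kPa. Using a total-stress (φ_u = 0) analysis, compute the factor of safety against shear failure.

FS = 2.07

Taking moments about the centre O, the resisting moment is provided by the undrained shear strength acting along the arc:
Arc length L_a = R·θ = 12.2·(108.1°·π/180) = 12.2·1.8867 = 23.02 m
M_R = c_u·L_a·R = 71·23.02·12.2 = 19938.0 kN·m/m
M_D = W·d = 2263·4.26 = 9640.4 kN·m/m
FS = M_R / M_D = 19938.0 / 9640.4 = 2.068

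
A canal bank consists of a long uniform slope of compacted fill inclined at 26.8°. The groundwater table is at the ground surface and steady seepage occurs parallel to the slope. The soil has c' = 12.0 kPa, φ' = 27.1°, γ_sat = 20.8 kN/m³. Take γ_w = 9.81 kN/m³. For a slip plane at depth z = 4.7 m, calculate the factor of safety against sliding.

FS = 0.84

With seepage parallel to the slope and the water table at the surface, the effective normal stress on the slip plane uses the buoyant unit weight γ' = γ_sat − γ_w while the driving shear stress uses γ_sat:
FS = [c' + γ' z cos²β tanφ'] / [γ_sat z sinβ cosβ]
γ' = 20.8 − 9.81 = 10.99 kN/m³
Numerator = 12.0 + 10.99·4.7·cos²26.8°·tan27.1° = 12.0 + 10.99·4.7·0.7967·0.5117 = 33.059 kPa
Denominator = 20.8·4.7·sin26.8°·cos26.8° = 20.8·4.7·0.4509·0.8926 = 39.343 kPa
FS = 33.059 / 39.343 = 0.840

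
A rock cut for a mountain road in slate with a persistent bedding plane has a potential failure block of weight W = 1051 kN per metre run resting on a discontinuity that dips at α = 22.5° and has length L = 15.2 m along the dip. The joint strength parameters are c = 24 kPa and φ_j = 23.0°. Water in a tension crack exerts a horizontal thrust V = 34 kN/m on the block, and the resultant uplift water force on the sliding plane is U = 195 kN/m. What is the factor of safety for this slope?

FS = 1.59

Resolving the block weight along and normal to the plane and applying the Mohr–Coulomb strength on the joint:
N' = W cosα − U − V sinα = 1051·cos22.5° − 195 − 34·sin22.5° = 763.0 kN/m
Driving force T = W sinα + V cosα = 1051·sin22.5° + 34·cos22.5° = 433.6 kN/m
Resisting force R = c·L + N'·tanφ_j = 24·15.2 + 763.0·tan23.0° = 364.8 + 323.9 = 688.7 kN/m
FS = R / T = 688.7 / 433.6 = 1.588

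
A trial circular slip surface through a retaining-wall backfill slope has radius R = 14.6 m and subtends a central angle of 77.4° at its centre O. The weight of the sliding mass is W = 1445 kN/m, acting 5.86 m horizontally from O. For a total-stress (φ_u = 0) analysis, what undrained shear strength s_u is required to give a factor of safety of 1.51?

FS = s_u·L_a·R / (W·d), so s_u = FS·W·d / (L_a·R).
Arc length L_a = R·θ = 14.6·(77.4°·π/180) = 14.6·1.3509 = 19.72 m
s_u = 1.51·1445·5.86 / (19.72·14.6) = 12786.2 / 287.95 = 44.40 kPa

s_u = 44.4 kPa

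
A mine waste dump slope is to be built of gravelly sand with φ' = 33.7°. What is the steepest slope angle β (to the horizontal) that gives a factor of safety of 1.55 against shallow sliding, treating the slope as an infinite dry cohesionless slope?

For an infinite dry cohesionless slope FS = tanφ'/tanβ, so tanβ = tanφ' / FS.
tanβ = tan33.7° / 1.55 = 0.6669 / 1.55 = 0.4303
β = arctan(0.4303) = 23.28°

β = 23.3°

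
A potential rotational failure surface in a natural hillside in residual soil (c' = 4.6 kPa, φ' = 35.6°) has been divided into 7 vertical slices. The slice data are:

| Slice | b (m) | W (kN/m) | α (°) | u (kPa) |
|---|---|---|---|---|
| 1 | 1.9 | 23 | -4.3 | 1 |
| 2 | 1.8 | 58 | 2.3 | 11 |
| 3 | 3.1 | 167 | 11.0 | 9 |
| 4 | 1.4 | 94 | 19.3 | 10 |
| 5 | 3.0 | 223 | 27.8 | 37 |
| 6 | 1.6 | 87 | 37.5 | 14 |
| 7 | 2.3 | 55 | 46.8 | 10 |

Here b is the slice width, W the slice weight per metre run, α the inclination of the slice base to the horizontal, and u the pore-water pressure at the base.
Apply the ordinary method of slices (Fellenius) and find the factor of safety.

Ordinary method of slices: FS = Σ[c'·Δl_i + (W_i cosα_i − u_i·Δl_i)·tanφ'] / Σ W_i sinα_i, with Δl_i = b_i / cosα_i.
Slice 1: Δl = 1.9/cos(-4.3°) = 1.905 m; N'_1 = 23·cos(-4.3°) − 1·1.905 = 21.0; c'Δl = 8.76; W sinα = -1.7
Slice 2: Δl = 1.8/cos2.3° = 1.801 m; N'_2 = 58·cos2.3° − 11·1.801 = 38.1; c'Δl = 8.29; W sinα = 2.3
Slice 3: Δl = 3.1/cos11.0° = 3.158 m; N'_3 = 167·cos11.0° − 9·3.158 = 135.5; c'Δl = 14.53; W sinα = 31.9
Slice 4: Δl = 1.4/cos19.3° = 1.483 m; N'_4 = 94·cos19.3° − 10·1.483 = 73.9; c'Δl = 6.82; W sinα = 31.1
Slice 5: Δl = 3.0/cos27.8° = 3.391 m; N'_5 = 223·cos27.8° − 37·3.391 = 71.8; c'Δl = 15.60; W sinα = 104.0
Slice 6: Δl = 1.6/cos37.5° = 2.017 m; N'_6 = 87·cos37.5° − 14·2.017 = 40.8; c'Δl = 9.28; W sinα = 53.0
Slice 7: Δl = 2.3/cos46.8° = 3.360 m; N'_7 = 55·cos46.8° − 10·3.360 = 4.1; c'Δl = 15.46; W sinα = 40.1
Σc'Δl = 78.7 kN/m; ΣN' = 385.2 kN/m; ΣW sinα = 260.6 kN/m
Resisting = 78.7 + 385.2·tan35.6° = 78.7 + 275.8 = 354.5 kN/m
FS = 354.5 / 260.6 = 1.360

FS = 1.36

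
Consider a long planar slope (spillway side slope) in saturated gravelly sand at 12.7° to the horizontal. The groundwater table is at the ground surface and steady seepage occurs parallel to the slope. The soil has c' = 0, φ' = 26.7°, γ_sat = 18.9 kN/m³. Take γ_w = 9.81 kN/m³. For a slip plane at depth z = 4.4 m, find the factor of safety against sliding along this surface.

With seepage parallel to the slope and the water table at the surface, the effective normal stress on the slip plane uses the buoyant unit weight γ' = γ_sat − γ_w while the driving shear stress uses γ_sat:
FS = [c' + γ' z cos²β tanφ'] / [γ_sat z sinβ cosβ]
(For c' = 0 this reduces to FS = (γ'/γ_sat)·tanφ'/tanβ.)
γ' = 18.9 − 9.81 = 9.09 kN/m³
Numerator = 0.0 + 9.09·4.4·cos²12.7°·tan26.7° = 0.0 + 9.09·4.4·0.9517·0.5029 = 19.144 kPa
Denominator = 18.9·4.4·sin12.7°·cos12.7° = 18.9·4.4·0.2198·0.9755 = 17.835 kPa
FS = 19.144 / 17.835 = 1.073

FS = 1.07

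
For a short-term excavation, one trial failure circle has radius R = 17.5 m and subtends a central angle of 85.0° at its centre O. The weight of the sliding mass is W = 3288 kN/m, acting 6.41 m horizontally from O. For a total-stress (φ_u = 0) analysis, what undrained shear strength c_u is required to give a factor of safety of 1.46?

c_u = 67.7 kPa

FS = c_u·L_a·R / (W·d), so c_u = FS·W·d / (L_a·R).
Arc length L_a = R·θ = 17.5·(85.0°·π/180) = 17.5·1.4835 = 25.96 m
c_u = 1.46·3288·6.41 / (25.96·17.5) = 30771.1 / 454.33 = 67.73 kPa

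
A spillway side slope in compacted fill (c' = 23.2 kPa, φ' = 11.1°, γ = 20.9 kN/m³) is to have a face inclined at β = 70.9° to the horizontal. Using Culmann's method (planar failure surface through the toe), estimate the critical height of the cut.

H_c = 8.28 m

Culmann's analysis gives the critical failure plane at α_cr = (β + φ')/2 = (70.9 + 11.1)/2 = 41.0°, and the critical height
H_c = (4c'/γ) · sinβ cosφ' / [1 − cos(β − φ')]
    = (4·23.2/20.9) · sin70.9°·cos11.1° / [1 − cos(59.8°)]
    = 4.440 · 0.9449·0.9813 / [1 − 0.5030]
    = 4.440 · 0.9273 / 0.4970
    = 8.28 m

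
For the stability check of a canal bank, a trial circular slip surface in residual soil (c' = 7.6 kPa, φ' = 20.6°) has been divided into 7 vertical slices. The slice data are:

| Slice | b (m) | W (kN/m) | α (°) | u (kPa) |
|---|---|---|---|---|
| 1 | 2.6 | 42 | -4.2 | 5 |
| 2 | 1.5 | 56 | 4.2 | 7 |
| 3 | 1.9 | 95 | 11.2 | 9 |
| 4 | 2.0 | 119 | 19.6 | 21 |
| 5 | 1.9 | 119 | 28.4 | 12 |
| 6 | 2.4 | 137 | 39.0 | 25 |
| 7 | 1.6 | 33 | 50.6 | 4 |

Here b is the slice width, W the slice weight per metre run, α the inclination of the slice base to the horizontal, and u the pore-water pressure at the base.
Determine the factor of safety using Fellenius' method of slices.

Ordinary method of slices: FS = Σ[c'·Δl_i + (W_i cosα_i − u_i·Δl_i)·tanφ'] / Σ W_i sinα_i, with Δl_i = b_i / cosα_i.
Slice 1: Δl = 2.6/cos(-4.2°) = 2.607 m; N'_1 = 42·cos(-4.2°) − 5·2.607 = 28.9; c'Δl = 19.81; W sinα = -3.1
Slice 2: Δl = 1.5/cos4.2° = 1.504 m; N'_2 = 56·cos4.2° − 7·1.504 = 45.3; c'Δl = 11.43; W sinα = 4.1
Slice 3: Δl = 1.9/cos11.2° = 1.937 m; N'_3 = 95·cos11.2° − 9·1.937 = 75.8; c'Δl = 14.72; W sinα = 18.5
Slice 4: Δl = 2.0/cos19.6° = 2.123 m; N'_4 = 119·cos19.6° − 21·2.123 = 67.5; c'Δl = 16.13; W sinα = 39.9
Slice 5: Δl = 1.9/cos28.4° = 2.160 m; N'_5 = 119·cos28.4° − 12·2.160 = 78.8; c'Δl = 16.42; W sinα = 56.6
Slice 6: Δl = 2.4/cos39.0° = 3.088 m; N'_6 = 137·cos39.0° − 25·3.088 = 29.3; c'Δl = 23.47; W sinα = 86.2
Slice 7: Δl = 1.6/cos50.6° = 2.521 m; N'_7 = 33·cos50.6° − 4·2.521 = 10.9; c'Δl = 19.16; W sinα = 25.5
Σc'Δl = 121.1 kN/m; ΣN' = 336.3 kN/m; ΣW sinα = 227.7 kN/m
Resisting = 121.1 + 336.3·tan20.6° = 121.1 + 126.4 = 247.6 kN/m
FS = 247.6 / 227.7 = 1.087

FS = 1.09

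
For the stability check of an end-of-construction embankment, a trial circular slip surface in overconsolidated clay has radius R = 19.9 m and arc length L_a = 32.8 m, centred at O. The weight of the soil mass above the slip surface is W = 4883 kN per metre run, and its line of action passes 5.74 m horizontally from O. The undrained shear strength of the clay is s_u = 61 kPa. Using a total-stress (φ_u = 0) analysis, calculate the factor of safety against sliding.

FS = 1.42

Taking moments about the centre O, the resisting moment is provided by the undrained shear strength acting along the arc:
M_R = s_u·L_a·R = 61·32.80·19.9 = 39815.9 kN·m/m
M_D = W·d = 4883·5.74 = 28028.4 kN·m/m
FS = M_R / M_D = 39815.9 / 28028.4 = 1.421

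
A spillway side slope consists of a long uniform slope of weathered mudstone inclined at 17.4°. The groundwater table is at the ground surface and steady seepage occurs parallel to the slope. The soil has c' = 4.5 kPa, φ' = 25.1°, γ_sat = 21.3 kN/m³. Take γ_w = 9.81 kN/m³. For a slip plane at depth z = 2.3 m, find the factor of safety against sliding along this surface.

FS = 1.13

With seepage parallel to the slope and the water table at the surface, the effective normal stress on the slip plane uses the buoyant unit weight γ' = γ_sat − γ_w while the driving shear stress uses γ_sat:
FS = [c' + γ' z cos²β tanφ'] / [γ_sat z sinβ cosβ]
γ' = 21.3 − 9.81 = 11.49 kN/m³
Numerator = 4.5 + 11.49·2.3·cos²17.4°·tan25.1° = 4.5 + 11.49·2.3·0.9106·0.4684 = 15.772 kPa
Denominator = 21.3·2.3·sin17.4°·cos17.4° = 21.3·2.3·0.2990·0.9542 = 13.980 kPa
FS = 15.772 / 13.980 = 1.128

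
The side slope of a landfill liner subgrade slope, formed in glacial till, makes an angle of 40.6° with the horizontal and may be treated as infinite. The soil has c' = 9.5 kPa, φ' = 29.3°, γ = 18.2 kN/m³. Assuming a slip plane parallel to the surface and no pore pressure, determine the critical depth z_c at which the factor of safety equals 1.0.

z_c = 3.06 m

Setting FS = 1.00 in FS = [c' + γz cos²β tanφ'] / [γz sinβ cosβ] and solving for z:
z = c' / [γ cosβ (FS·sinβ − cosβ·tanφ')]
  = 9.5 / [18.2·cos40.6°·(1.00·sin40.6° − cos40.6°·tan29.3°)]
  = 9.5 / [18.2·0.7593·(1.00·0.6508 − 0.7593·0.5612)]
  = 9.5 / 3.1049 = 3.060 m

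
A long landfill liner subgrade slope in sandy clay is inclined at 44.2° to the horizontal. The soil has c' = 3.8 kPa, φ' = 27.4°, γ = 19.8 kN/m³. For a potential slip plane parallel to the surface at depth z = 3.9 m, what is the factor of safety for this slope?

FS = 0.63

For an infinite slope with a slip plane parallel to the surface (no pore pressure): FS = [c' + γz cos²β tanφ'] / [γz sinβ cosβ].
γz = 19.8·3.9 = 77.22 kN/m²
Numerator = 3.8 + 77.22·cos²44.2°·tan27.4° = 3.8 + 77.22·0.5140·0.5184 = 24.372 kPa
Denominator = 77.22·sin44.2°·cos44.2° = 77.22·0.6972·0.7169 = 38.595 kPa
FS = 24.372 / 38.595 = 0.631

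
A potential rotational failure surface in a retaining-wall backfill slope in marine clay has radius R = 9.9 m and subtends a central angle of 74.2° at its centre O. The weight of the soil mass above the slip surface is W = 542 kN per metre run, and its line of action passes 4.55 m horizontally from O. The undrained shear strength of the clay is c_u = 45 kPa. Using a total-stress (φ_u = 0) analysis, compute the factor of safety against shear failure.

Taking moments about the centre O, the resisting moment is provided by the undrained shear strength acting along the arc:
Arc length L_a = R·θ = 9.9·(74.2°·π/180) = 9.9·1.2950 = 12.82 m
M_R = c_u·L_a·R = 45·12.82·9.9 = 5711.7 kN·m/m
M_D = W·d = 542·4.55 = 2466.1 kN·m/m
FS = M_R / M_D = 5711.7 / 2466.1 = 2.316

FS = 2.32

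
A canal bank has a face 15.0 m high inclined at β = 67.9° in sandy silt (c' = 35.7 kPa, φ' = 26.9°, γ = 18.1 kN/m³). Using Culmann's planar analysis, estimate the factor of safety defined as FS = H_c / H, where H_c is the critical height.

H_c = (4c'/γ) · sinβ cosφ' / [1 − cos(β − φ')]
    = (4·35.7/18.1) · sin67.9°·cos26.9° / [1 − cos41.0°]
    = 7.890 · 0.8263 / 0.2453 = 26.58 m
FS = H_c / H = 26.58 / 15.0 = 1.772

FS = 1.77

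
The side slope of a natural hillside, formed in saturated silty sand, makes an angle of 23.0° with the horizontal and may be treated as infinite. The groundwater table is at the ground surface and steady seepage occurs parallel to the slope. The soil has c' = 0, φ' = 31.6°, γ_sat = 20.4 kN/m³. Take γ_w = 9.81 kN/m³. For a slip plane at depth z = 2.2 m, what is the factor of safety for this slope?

With seepage parallel to the slope and the water table at the surface, the effective normal stress on the slip plane uses the buoyant unit weight γ' = γ_sat − γ_w while the driving shear stress uses γ_sat:
FS = [c' + γ' z cos²β tanφ'] / [γ_sat z sinβ cosβ]
(For c' = 0 this reduces to FS = (γ'/γ_sat)·tanφ'/tanβ.)
γ' = 20.4 − 9.81 = 10.59 kN/m³
Numerator = 0.0 + 10.59·2.2·cos²23.0°·tan31.6° = 0.0 + 10.59·2.2·0.8473·0.6152 = 12.145 kPa
Denominator = 20.4·2.2·sin23.0°·cos23.0° = 20.4·2.2·0.3907·0.9205 = 16.142 kPa
FS = 12.145 / 16.142 = 0.752

FS = 0.75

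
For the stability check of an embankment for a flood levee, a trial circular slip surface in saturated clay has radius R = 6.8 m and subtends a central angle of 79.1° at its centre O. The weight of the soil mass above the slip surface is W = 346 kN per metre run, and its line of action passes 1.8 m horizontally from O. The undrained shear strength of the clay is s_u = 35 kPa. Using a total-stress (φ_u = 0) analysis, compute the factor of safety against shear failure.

FS = 3.59

Taking moments about the centre O, the resisting moment is provided by the undrained shear strength acting along the arc:
Arc length L_a = R·θ = 6.8·(79.1°·π/180) = 6.8·1.3806 = 9.39 m
M_R = s_u·L_a·R = 35·9.39·6.8 = 2234.3 kN·m/m
M_D = W·d = 346·1.8 = 622.8 kN·m/m
FS = M_R / M_D = 2234.3 / 622.8 = 3.587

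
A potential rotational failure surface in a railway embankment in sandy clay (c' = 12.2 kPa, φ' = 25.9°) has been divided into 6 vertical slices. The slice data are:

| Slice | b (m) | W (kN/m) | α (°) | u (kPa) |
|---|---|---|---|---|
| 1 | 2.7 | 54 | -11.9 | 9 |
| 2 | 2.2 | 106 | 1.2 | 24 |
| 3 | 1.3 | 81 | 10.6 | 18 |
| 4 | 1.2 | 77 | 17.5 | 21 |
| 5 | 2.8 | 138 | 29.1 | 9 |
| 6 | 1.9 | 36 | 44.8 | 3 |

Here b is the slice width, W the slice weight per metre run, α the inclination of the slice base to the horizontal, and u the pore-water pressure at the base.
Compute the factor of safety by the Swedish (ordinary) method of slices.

Ordinary method of slices: FS = Σ[c'·Δl_i + (W_i cosα_i − u_i·Δl_i)·tanφ'] / Σ W_i sinα_i, with Δl_i = b_i / cosα_i.
Slice 1: Δl = 2.7/cos(-11.9°) = 2.759 m; N'_1 = 54·cos(-11.9°) − 9·2.759 = 28.0; c'Δl = 33.66; W sinα = -11.1
Slice 2: Δl = 2.2/cos1.2° = 2.200 m; N'_2 = 106·cos1.2° − 24·2.200 = 53.2; c'Δl = 26.85; W sinα = 2.2
Slice 3: Δl = 1.3/cos10.6° = 1.323 m; N'_3 = 81·cos10.6° − 18·1.323 = 55.8; c'Δl = 16.14; W sinα = 14.9
Slice 4: Δl = 1.2/cos17.5° = 1.258 m; N'_4 = 77·cos17.5° − 21·1.258 = 47.0; c'Δl = 15.35; W sinα = 23.2
Slice 5: Δl = 2.8/cos29.1° = 3.204 m; N'_5 = 138·cos29.1° − 9·3.204 = 91.7; c'Δl = 39.09; W sinα = 67.1
Slice 6: Δl = 1.9/cos44.8° = 2.678 m; N'_6 = 36·cos44.8° − 3·2.678 = 17.5; c'Δl = 32.67; W sinα = 25.4
Σc'Δl = 163.8 kN/m; ΣN' = 293.2 kN/m; ΣW sinα = 121.6 kN/m
Resisting = 163.8 + 293.2·tan25.9° = 163.8 + 142.4 = 306.2 kN/m
FS = 306.2 / 121.6 = 2.517

FS = 2.52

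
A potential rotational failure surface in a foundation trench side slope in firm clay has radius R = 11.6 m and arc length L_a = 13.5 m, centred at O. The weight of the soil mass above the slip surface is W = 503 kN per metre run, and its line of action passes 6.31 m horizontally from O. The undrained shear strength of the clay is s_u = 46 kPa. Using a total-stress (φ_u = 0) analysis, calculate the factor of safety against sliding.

Taking moments about the centre O, the resisting moment is provided by the undrained shear strength acting along the arc:
M_R = s_u·L_a·R = 46·13.50·11.6 = 7203.6 kN·m/m
M_D = W·d = 503·6.31 = 3173.9 kN·m/m
FS = M_R / M_D = 7203.6 / 3173.9 = 2.270

FS = 2.27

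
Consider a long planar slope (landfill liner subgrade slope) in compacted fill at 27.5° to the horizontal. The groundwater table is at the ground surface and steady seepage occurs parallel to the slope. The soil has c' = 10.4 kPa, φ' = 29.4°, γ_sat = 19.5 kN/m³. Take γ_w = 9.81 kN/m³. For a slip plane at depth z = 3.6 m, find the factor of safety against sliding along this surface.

FS = 0.90

With seepage parallel to the slope and the water table at the surface, the effective normal stress on the slip plane uses the buoyant unit weight γ' = γ_sat − γ_w while the driving shear stress uses γ_sat:
FS = [c' + γ' z cos²β tanφ'] / [γ_sat z sinβ cosβ]
γ' = 19.5 − 9.81 = 9.69 kN/m³
Numerator = 10.4 + 9.69·3.6·cos²27.5°·tan29.4° = 10.4 + 9.69·3.6·0.7868·0.5635 = 25.865 kPa
Denominator = 19.5·3.6·sin27.5°·cos27.5° = 19.5·3.6·0.4617·0.8870 = 28.752 kPa
FS = 25.865 / 28.752 = 0.900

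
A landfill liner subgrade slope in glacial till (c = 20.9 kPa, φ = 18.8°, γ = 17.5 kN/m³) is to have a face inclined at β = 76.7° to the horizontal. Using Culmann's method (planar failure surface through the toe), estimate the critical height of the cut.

H_c = 9.39 m

Culmann's analysis gives the critical failure plane at α_cr = (β + φ)/2 = (76.7 + 18.8)/2 = 47.8°, and the critical height
H_c = (4c/γ) · sinβ cosφ / [1 − cos(β − φ)]
    = (4·20.9/17.5) · sin76.7°·cos18.8° / [1 − cos(57.9°)]
    = 4.777 · 0.9732·0.9466 / [1 − 0.5314]
    = 4.777 · 0.9213 / 0.4686
    = 9.39 m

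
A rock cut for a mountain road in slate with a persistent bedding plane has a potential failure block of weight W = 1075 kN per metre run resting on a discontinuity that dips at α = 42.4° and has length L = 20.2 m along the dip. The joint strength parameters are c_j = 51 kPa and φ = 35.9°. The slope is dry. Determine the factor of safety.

Resolving the block weight along and normal to the plane and applying the Mohr–Coulomb strength on the joint:
N' = W cosα = 1075·cos42.4° = 793.8 kN/m
Driving force T = W sinα = 1075·sin42.4° = 724.9 kN/m
Resisting force R = c_j·L + N'·tanφ = 51·20.2 + 793.8·tan35.9° = 1030.2 + 574.6 = 1604.8 kN/m
FS = R / T = 1604.8 / 724.9 = 2.214

FS = 2.21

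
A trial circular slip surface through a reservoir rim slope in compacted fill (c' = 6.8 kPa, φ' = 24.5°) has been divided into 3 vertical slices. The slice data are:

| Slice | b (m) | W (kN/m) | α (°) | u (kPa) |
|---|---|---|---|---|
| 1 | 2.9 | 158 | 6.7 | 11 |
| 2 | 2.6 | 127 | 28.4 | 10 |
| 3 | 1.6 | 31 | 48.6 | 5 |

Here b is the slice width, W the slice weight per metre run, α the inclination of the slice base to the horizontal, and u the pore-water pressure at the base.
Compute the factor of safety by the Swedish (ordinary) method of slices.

Ordinary method of slices: FS = Σ[c'·Δl_i + (W_i cosα_i − u_i·Δl_i)·tanφ'] / Σ W_i sinα_i, with Δl_i = b_i / cosα_i.
Slice 1: Δl = 2.9/cos6.7° = 2.920 m; N'_1 = 158·cos6.7° − 11·2.920 = 124.8; c'Δl = 19.86; W sinα = 18.4
Slice 2: Δl = 2.6/cos28.4° = 2.956 m; N'_2 = 127·cos28.4° − 10·2.956 = 82.2; c'Δl = 20.10; W sinα = 60.4
Slice 3: Δl = 1.6/cos48.6° = 2.419 m; N'_3 = 31·cos48.6° − 5·2.419 = 8.4; c'Δl = 16.45; W sinα = 23.3
Σc'Δl = 56.4 kN/m; ΣN' = 215.4 kN/m; ΣW sinα = 102.1 kN/m
Resisting = 56.4 + 215.4·tan24.5° = 56.4 + 98.1 = 154.6 kN/m
FS = 154.6 / 102.1 = 1.514

FS = 1.51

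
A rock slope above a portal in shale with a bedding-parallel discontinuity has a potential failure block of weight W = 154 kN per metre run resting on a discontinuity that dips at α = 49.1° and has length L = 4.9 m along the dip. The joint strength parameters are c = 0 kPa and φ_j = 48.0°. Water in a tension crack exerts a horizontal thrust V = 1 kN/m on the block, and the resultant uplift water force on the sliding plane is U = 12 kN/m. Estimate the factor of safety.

Resolving the block weight along and normal to the plane and applying the Mohr–Coulomb strength on the joint:
N' = W cosα − U − V sinα = 154·cos49.1° − 12 − 1·sin49.1° = 88.1 kN/m
Driving force T = W sinα + V cosα = 154·sin49.1° + 1·cos49.1° = 117.1 kN/m
Resisting force R = c·L + N'·tanφ_j = 0·4.9 + 88.1·tan48.0° = 0.0 + 97.8 = 97.8 kN/m
FS = R / T = 97.8 / 117.1 = 0.836

FS = 0.84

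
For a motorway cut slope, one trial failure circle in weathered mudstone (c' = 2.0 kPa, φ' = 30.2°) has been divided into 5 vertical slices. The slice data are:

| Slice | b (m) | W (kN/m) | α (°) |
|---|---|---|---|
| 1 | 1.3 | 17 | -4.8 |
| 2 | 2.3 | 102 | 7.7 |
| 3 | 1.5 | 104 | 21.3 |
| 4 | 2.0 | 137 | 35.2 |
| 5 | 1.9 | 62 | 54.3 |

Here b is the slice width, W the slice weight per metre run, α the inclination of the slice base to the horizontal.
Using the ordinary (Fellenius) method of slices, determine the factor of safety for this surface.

Ordinary method of slices: FS = Σ[c'·Δl_i + (W_i cosα_i)·tanφ'] / Σ W_i sinα_i, with Δl_i = b_i / cosα_i.
Slice 1: Δl = 1.3/cos(-4.8°) = 1.305 m; N'_1 = 17·cos(-4.8°) = 16.9; c'Δl = 2.61; W sinα = -1.4
Slice 2: Δl = 2.3/cos7.7° = 2.321 m; N'_2 = 102·cos7.7° = 101.1; c'Δl = 4.64; W sinα = 13.7
Slice 3: Δl = 1.5/cos21.3° = 1.610 m; N'_3 = 104·cos21.3° = 96.9; c'Δl = 3.22; W sinα = 37.8
Slice 4: Δl = 2.0/cos35.2° = 2.448 m; N'_4 = 137·cos35.2° = 111.9; c'Δl = 4.90; W sinα = 79.0
Slice 5: Δl = 1.9/cos54.3° = 3.256 m; N'_5 = 62·cos54.3° = 36.2; c'Δl = 6.51; W sinα = 50.3
Σc'Δl = 21.9 kN/m; ΣN' = 363.0 kN/m; ΣW sinα = 179.3 kN/m
Resisting = 21.9 + 363.0·tan30.2° = 21.9 + 211.3 = 233.2 kN/m
FS = 233.2 / 179.3 = 1.300

FS = 1.30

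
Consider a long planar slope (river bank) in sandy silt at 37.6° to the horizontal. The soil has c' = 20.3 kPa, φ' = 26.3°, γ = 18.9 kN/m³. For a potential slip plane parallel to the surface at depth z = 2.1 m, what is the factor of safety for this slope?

For an infinite slope with a slip plane parallel to the surface (no pore pressure): FS = [c' + γz cos²β tanφ'] / [γz sinβ cosβ].
γz = 18.9·2.1 = 39.69 kN/m²
Numerator = 20.3 + 39.69·cos²37.6°·tan26.3° = 20.3 + 39.69·0.6277·0.4942 = 32.613 kPa
Denominator = 39.69·sin37.6°·cos37.6° = 39.69·0.6101·0.7923 = 19.187 kPa
FS = 32.613 / 19.187 = 1.700

FS = 1.70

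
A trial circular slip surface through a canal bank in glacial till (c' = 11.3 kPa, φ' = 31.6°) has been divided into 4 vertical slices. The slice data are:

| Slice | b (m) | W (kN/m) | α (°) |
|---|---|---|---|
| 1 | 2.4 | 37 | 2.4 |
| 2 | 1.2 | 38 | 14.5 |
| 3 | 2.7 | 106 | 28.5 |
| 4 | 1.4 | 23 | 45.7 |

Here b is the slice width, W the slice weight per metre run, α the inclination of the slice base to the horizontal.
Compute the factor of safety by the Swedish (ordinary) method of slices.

Ordinary method of slices: FS = Σ[c'·Δl_i + (W_i cosα_i)·tanφ'] / Σ W_i sinα_i, with Δl_i = b_i / cosα_i.
Slice 1: Δl = 2.4/cos2.4° = 2.402 m; N'_1 = 37·cos2.4° = 37.0; c'Δl = 27.14; W sinα = 1.5
Slice 2: Δl = 1.2/cos14.5° = 1.239 m; N'_2 = 38·cos14.5° = 36.8; c'Δl = 14.01; W sinα = 9.5
Slice 3: Δl = 2.7/cos28.5° = 3.072 m; N'_3 = 106·cos28.5° = 93.2; c'Δl = 34.72; W sinα = 50.6
Slice 4: Δl = 1.4/cos45.7° = 2.005 m; N'_4 = 23·cos45.7° = 16.1; c'Δl = 22.65; W sinα = 16.5
Σc'Δl = 98.5 kN/m; ΣN' = 183.0 kN/m; ΣW sinα = 78.1 kN/m
Resisting = 98.5 + 183.0·tan31.6° = 98.5 + 112.6 = 211.1 kN/m
FS = 211.1 / 78.1 = 2.703

FS = 2.70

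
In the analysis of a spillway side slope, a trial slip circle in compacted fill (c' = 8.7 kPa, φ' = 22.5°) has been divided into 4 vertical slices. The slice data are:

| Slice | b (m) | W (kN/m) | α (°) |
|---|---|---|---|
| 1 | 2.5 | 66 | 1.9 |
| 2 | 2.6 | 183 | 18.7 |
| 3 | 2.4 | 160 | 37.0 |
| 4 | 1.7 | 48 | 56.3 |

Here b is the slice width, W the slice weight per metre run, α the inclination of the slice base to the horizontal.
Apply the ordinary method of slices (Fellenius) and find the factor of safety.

FS = 1.33

Ordinary method of slices: FS = Σ[c'·Δl_i + (W_i cosα_i)·tanφ'] / Σ W_i sinα_i, with Δl_i = b_i / cosα_i.
Slice 1: Δl = 2.5/cos1.9° = 2.501 m; N'_1 = 66·cos1.9° = 66.0; c'Δl = 21.76; W sinα = 2.2
Slice 2: Δl = 2.6/cos18.7° = 2.745 m; N'_2 = 183·cos18.7° = 173.3; c'Δl = 23.88; W sinα = 58.7
Slice 3: Δl = 2.4/cos37.0° = 3.005 m; N'_3 = 160·cos37.0° = 127.8; c'Δl = 26.14; W sinα = 96.3
Slice 4: Δl = 1.7/cos56.3° = 3.064 m; N'_4 = 48·cos56.3° = 26.6; c'Δl = 26.66; W sinα = 39.9
Σc'Δl = 98.4 kN/m; ΣN' = 393.7 kN/m; ΣW sinα = 197.1 kN/m
Resisting = 98.4 + 393.7·tan22.5° = 98.4 + 163.1 = 261.5 kN/m
FS = 261.5 / 197.1 = 1.327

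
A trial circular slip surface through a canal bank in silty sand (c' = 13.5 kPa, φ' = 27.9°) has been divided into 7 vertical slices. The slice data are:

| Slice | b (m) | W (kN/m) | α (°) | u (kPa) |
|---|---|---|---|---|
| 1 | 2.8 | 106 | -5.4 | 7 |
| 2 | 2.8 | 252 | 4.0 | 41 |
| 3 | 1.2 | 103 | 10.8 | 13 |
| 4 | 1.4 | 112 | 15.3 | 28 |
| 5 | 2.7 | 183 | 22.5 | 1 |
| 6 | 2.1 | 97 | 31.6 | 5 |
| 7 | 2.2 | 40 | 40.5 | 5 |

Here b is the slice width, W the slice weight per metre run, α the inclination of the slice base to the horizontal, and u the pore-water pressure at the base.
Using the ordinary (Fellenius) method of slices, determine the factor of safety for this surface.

FS = 2.73

Ordinary method of slices: FS = Σ[c'·Δl_i + (W_i cosα_i − u_i·Δl_i)·tanφ'] / Σ W_i sinα_i, with Δl_i = b_i / cosα_i.
Slice 1: Δl = 2.8/cos(-5.4°) = 2.812 m; N'_1 = 106·cos(-5.4°) − 7·2.812 = 85.8; c'Δl = 37.97; W sinα = -10.0
Slice 2: Δl = 2.8/cos4.0° = 2.807 m; N'_2 = 252·cos4.0° − 41·2.807 = 136.3; c'Δl = 37.89; W sinα = 17.6
Slice 3: Δl = 1.2/cos10.8° = 1.222 m; N'_3 = 103·cos10.8° − 13·1.222 = 85.3; c'Δl = 16.49; W sinα = 19.3
Slice 4: Δl = 1.4/cos15.3° = 1.451 m; N'_4 = 112·cos15.3° − 28·1.451 = 67.4; c'Δl = 19.59; W sinα = 29.6
Slice 5: Δl = 2.7/cos22.5° = 2.922 m; N'_5 = 183·cos22.5° − 1·2.922 = 166.1; c'Δl = 39.45; W sinα = 70.0
Slice 6: Δl = 2.1/cos31.6° = 2.466 m; N'_6 = 97·cos31.6° − 5·2.466 = 70.3; c'Δl = 33.29; W sinα = 50.8
Slice 7: Δl = 2.2/cos40.5° = 2.893 m; N'_7 = 40·cos40.5° − 5·2.893 = 16.0; c'Δl = 39.06; W sinα = 26.0
Σc'Δl = 223.7 kN/m; ΣN' = 627.2 kN/m; ΣW sinα = 203.3 kN/m
Resisting = 223.7 + 627.2·tan27.9° = 223.7 + 332.1 = 555.8 kN/m
FS = 555.8 / 203.3 = 2.734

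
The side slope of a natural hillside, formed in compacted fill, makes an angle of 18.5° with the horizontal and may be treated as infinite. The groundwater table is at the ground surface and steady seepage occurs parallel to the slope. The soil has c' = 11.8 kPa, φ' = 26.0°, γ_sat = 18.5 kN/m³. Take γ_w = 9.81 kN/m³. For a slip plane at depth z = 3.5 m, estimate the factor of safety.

FS = 1.29

With seepage parallel to the slope and the water table at the surface, the effective normal stress on the slip plane uses the buoyant unit weight γ' = γ_sat − γ_w while the driving shear stress uses γ_sat:
FS = [c' + γ' z cos²β tanφ'] / [γ_sat z sinβ cosβ]
γ' = 18.5 − 9.81 = 8.69 kN/m³
Numerator = 11.8 + 8.69·3.5·cos²18.5°·tan26.0° = 11.8 + 8.69·3.5·0.8993·0.4877 = 25.141 kPa
Denominator = 18.5·3.5·sin18.5°·cos18.5° = 18.5·3.5·0.3173·0.9483 = 19.484 kPa
FS = 25.141 / 19.484 = 1.290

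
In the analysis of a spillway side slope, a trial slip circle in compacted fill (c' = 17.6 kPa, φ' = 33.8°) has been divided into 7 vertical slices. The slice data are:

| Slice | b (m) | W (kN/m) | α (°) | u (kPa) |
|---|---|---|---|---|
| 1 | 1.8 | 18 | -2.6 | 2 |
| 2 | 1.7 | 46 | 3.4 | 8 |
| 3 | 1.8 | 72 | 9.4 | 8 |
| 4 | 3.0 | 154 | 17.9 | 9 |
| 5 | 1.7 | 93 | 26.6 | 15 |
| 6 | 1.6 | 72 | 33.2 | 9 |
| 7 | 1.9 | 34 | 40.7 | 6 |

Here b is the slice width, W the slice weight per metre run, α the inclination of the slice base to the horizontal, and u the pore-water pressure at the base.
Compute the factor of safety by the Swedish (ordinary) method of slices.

FS = 2.93

Ordinary method of slices: FS = Σ[c'·Δl_i + (W_i cosα_i − u_i·Δl_i)·tanφ'] / Σ W_i sinα_i, with Δl_i = b_i / cosα_i.
Slice 1: Δl = 1.8/cos(-2.6°) = 1.802 m; N'_1 = 18·cos(-2.6°) − 2·1.802 = 14.4; c'Δl = 31.71; W sinα = -0.8
Slice 2: Δl = 1.7/cos3.4° = 1.703 m; N'_2 = 46·cos3.4° − 8·1.703 = 32.3; c'Δl = 29.97; W sinα = 2.7
Slice 3: Δl = 1.8/cos9.4° = 1.824 m; N'_3 = 72·cos9.4° − 8·1.824 = 56.4; c'Δl = 32.11; W sinα = 11.8
Slice 4: Δl = 3.0/cos17.9° = 3.153 m; N'_4 = 154·cos17.9° − 9·3.153 = 118.2; c'Δl = 55.49; W sinα = 47.3
Slice 5: Δl = 1.7/cos26.6° = 1.901 m; N'_5 = 93·cos26.6° − 15·1.901 = 54.6; c'Δl = 33.46; W sinα = 41.6
Slice 6: Δl = 1.6/cos33.2° = 1.912 m; N'_6 = 72·cos33.2° − 9·1.912 = 43.0; c'Δl = 33.65; W sinα = 39.4
Slice 7: Δl = 1.9/cos40.7° = 2.506 m; N'_7 = 34·cos40.7° − 6·2.506 = 10.7; c'Δl = 44.11; W sinα = 22.2
Σc'Δl = 260.5 kN/m; ΣN' = 329.7 kN/m; ΣW sinα = 164.2 kN/m
Resisting = 260.5 + 329.7·tan33.8° = 260.5 + 220.7 = 481.2 kN/m
FS = 481.2 / 164.2 = 2.930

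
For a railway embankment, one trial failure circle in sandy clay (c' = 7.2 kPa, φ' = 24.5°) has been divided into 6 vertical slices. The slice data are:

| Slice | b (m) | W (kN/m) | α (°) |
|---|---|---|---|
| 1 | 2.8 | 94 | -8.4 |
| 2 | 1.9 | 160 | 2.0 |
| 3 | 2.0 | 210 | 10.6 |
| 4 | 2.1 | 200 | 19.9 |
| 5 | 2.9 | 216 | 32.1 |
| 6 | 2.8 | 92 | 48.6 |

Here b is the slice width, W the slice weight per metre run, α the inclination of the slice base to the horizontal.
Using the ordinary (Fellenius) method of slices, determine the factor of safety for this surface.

Ordinary method of slices: FS = Σ[c'·Δl_i + (W_i cosα_i)·tanφ'] / Σ W_i sinα_i, with Δl_i = b_i / cosα_i.
Slice 1: Δl = 2.8/cos(-8.4°) = 2.830 m; N'_1 = 94·cos(-8.4°) = 93.0; c'Δl = 20.38; W sinα = -13.7
Slice 2: Δl = 1.9/cos2.0° = 1.901 m; N'_2 = 160·cos2.0° = 159.9; c'Δl = 13.69; W sinα = 5.6
Slice 3: Δl = 2.0/cos10.6° = 2.035 m; N'_3 = 210·cos10.6° = 206.4; c'Δl = 14.65; W sinα = 38.6
Slice 4: Δl = 2.1/cos19.9° = 2.233 m; N'_4 = 200·cos19.9° = 188.1; c'Δl = 16.08; W sinα = 68.1
Slice 5: Δl = 2.9/cos32.1° = 3.423 m; N'_5 = 216·cos32.1° = 183.0; c'Δl = 24.65; W sinα = 114.8
Slice 6: Δl = 2.8/cos48.6° = 4.234 m; N'_6 = 92·cos48.6° = 60.8; c'Δl = 30.48; W sinα = 69.0
Σc'Δl = 119.9 kN/m; ΣN' = 891.2 kN/m; ΣW sinα = 282.4 kN/m
Resisting = 119.9 + 891.2·tan24.5° = 119.9 + 406.1 = 526.1 kN/m
FS = 526.1 / 282.4 = 1.863

FS = 1.86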